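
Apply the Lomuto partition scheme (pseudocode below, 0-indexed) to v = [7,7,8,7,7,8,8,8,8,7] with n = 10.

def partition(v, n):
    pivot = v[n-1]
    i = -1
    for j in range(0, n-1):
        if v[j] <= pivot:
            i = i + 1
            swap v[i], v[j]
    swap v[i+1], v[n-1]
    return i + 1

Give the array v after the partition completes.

pivot = v[9] = 7; i = -1
j=0: v[0]=7 ≤ 7 → i=0, swap v[0],v[0] (no change) → [7,7,8,7,7,8,8,8,8,7]
j=1: v[1]=7 ≤ 7 → i=1, swap v[1],v[1] (no change) → [7,7,8,7,7,8,8,8,8,7]
j=2: v[2]=8 > 7 → no swap
j=3: v[3]=7 ≤ 7 → i=2, swap v[2],v[3] → [7,7,7,8,7,8,8,8,8,7]
j=4: v[4]=7 ≤ 7 → i=3, swap v[3],v[4] → [7,7,7,7,8,8,8,8,8,7]
j=5: v[5]=8 > 7 → no swap
j=6: v[6]=8 > 7 → no swap
j=7: v[7]=8 > 7 → no swap
j=8: v[8]=8 > 7 → no swap
final swap v[4],v[9] → [7,7,7,7,7,8,8,8,8,8]; return 4

[7,7,7,7,7,8,8,8,8,8]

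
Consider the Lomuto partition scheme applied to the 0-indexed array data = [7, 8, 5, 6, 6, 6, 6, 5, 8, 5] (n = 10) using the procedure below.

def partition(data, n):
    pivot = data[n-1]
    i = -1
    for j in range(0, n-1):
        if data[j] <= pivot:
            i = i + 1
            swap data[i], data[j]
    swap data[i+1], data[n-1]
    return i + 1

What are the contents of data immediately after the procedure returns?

[5, 5, 5, 6, 6, 6, 6, 8, 8, 7]

pivot = data[9] = 5; i = -1
j=0: data[0]=7 > 5 → no swap
j=1: data[1]=8 > 5 → no swap
j=2: data[2]=5 ≤ 5 → i=0, swap data[0],data[2] → [5, 8, 7, 6, 6, 6, 6, 5, 8, 5]
j=3: data[3]=6 > 5 → no swap
j=4: data[4]=6 > 5 → no swap
j=5: data[5]=6 > 5 → no swap
j=6: data[6]=6 > 5 → no swap
j=7: data[7]=5 ≤ 5 → i=1, swap data[1],data[7] → [5, 5, 7, 6, 6, 6, 6, 8, 8, 5]
j=8: data[8]=8 > 5 → no swap
final swap data[2],data[9] → [5, 5, 5, 6, 6, 6, 6, 8, 8, 7]; return 2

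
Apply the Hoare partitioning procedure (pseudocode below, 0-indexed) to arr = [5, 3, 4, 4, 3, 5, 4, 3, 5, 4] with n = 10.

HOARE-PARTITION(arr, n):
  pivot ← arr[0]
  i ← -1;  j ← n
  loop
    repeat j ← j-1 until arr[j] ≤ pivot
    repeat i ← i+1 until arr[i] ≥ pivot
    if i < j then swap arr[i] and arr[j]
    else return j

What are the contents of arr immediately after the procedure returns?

[4, 3, 4, 4, 3, 5, 4, 3, 5, 5]

pivot=5
j stops at 9 (4), i stops at 0 (5); swap ⇒ [4, 3, 4, 4, 3, 5, 4, 3, 5, 5]
j stops at 8 (5), i stops at 5 (5); swap ⇒ [4, 3, 4, 4, 3, 5, 4, 3, 5, 5]
j stops at 7, i stops at 8; i≥j ⇒ return 7. arr=[4, 3, 4, 4, 3, 5, 4, 3, 5, 5]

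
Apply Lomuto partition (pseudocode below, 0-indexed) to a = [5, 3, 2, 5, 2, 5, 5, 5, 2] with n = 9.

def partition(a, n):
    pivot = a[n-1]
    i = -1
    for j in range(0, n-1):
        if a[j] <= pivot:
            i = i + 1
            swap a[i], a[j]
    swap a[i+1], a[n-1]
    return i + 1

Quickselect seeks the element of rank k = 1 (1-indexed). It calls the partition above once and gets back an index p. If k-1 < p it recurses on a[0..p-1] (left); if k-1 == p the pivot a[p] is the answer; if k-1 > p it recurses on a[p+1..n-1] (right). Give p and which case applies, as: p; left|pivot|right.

pivot = a[8] = 2; i = -1
j=0: a[0]=5 > 2 → no swap
j=1: a[1]=3 > 2 → no swap
j=2: a[2]=2 ≤ 2 → i=0, swap a[0],a[2] → [2, 3, 5, 5, 2, 5, 5, 5, 2]
j=3: a[3]=5 > 2 → no swap
j=4: a[4]=2 ≤ 2 → i=1, swap a[1],a[4] → [2, 2, 5, 5, 3, 5, 5, 5, 2]
j=5: a[5]=5 > 2 → no swap
j=6: a[6]=5 > 2 → no swap
j=7: a[7]=5 > 2 → no swap
final swap a[2],a[8] → [2, 2, 2, 5, 3, 5, 5, 5, 5]; return 2
p = 2; k-1 = 0 < 2 ⇒ left

2; left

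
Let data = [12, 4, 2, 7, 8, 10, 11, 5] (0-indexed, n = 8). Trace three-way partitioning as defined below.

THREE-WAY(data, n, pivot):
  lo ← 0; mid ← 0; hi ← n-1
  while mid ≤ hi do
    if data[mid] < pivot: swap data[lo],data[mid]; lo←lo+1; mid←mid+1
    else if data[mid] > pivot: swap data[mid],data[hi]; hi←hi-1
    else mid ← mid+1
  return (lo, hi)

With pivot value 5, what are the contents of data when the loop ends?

pivot = 5; lo=0, mid=0, hi=7
data[mid]=12>5: swap data[0],data[7]; hi=6 → [5, 4, 2, 7, 8, 10, 11, 12]
data[mid]=5=5: mid=1
data[mid]=4<5: swap data[0],data[1]; lo=1,mid=2 → [4, 5, 2, 7, 8, 10, 11, 12]
data[mid]=2<5: swap data[1],data[2]; lo=2,mid=3 → [4, 2, 5, 7, 8, 10, 11, 12]
data[mid]=7>5: swap data[3],data[6]; hi=5 → [4, 2, 5, 11, 8, 10, 7, 12]
data[mid]=11>5: swap data[3],data[5]; hi=4 → [4, 2, 5, 10, 8, 11, 7, 12]
data[mid]=10>5: swap data[3],data[4]; hi=3 → [4, 2, 5, 8, 10, 11, 7, 12]
data[mid]=8>5: swap data[3],data[3]; hi=2 → [4, 2, 5, 8, 10, 11, 7, 12]
end: lo=2, hi=2; data = [4, 2, 5, 8, 10, 11, 7, 12]

[4, 2, 5, 8, 10, 11, 7, 12]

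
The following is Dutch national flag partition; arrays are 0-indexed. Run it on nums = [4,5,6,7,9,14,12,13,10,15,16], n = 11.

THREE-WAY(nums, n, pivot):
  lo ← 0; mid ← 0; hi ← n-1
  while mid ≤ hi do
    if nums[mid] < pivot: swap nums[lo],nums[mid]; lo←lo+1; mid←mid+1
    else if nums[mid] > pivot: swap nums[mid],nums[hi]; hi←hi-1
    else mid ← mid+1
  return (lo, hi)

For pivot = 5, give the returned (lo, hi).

(1, 1)

lo=0 mid=0 hi=10
4<5: swap(0,0), lo=1 mid=1 ⇒ [4,5,6,7,9,14,12,13,10,15,16]
5=5: mid=2
6>5: swap(2,10), hi=9 ⇒ [4,5,16,7,9,14,12,13,10,15,6]
16>5: swap(2,9), hi=8 ⇒ [4,5,15,7,9,14,12,13,10,16,6]
15>5: swap(2,8), hi=7 ⇒ [4,5,10,7,9,14,12,13,15,16,6]
10>5: swap(2,7), hi=6 ⇒ [4,5,13,7,9,14,12,10,15,16,6]
13>5: swap(2,6), hi=5 ⇒ [4,5,12,7,9,14,13,10,15,16,6]
12>5: swap(2,5), hi=4 ⇒ [4,5,14,7,9,12,13,10,15,16,6]
14>5: swap(2,4), hi=3 ⇒ [4,5,9,7,14,12,13,10,15,16,6]
9>5: swap(2,3), hi=2 ⇒ [4,5,7,9,14,12,13,10,15,16,6]
7>5: swap(2,2), hi=1 ⇒ [4,5,7,9,14,12,13,10,15,16,6]
done. lo=1 hi=1; nums=[4,5,7,9,14,12,13,10,15,16,6]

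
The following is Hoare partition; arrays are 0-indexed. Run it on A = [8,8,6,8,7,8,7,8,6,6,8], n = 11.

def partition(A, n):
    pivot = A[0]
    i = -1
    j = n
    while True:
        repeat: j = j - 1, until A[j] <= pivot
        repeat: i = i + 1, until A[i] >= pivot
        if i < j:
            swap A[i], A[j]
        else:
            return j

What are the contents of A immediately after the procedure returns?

pivot = A[0] = 8; i = -1, j = 11
j→10 (A[10]=8≤8), i→0 (A[0]=8≥8); i<j, swap → [8,8,6,8,7,8,7,8,6,6,8]
j→9 (A[9]=6≤8), i→1 (A[1]=8≥8); i<j, swap → [8,6,6,8,7,8,7,8,6,8,8]
j→8 (A[8]=6≤8), i→3 (A[3]=8≥8); i<j, swap → [8,6,6,6,7,8,7,8,8,8,8]
j→7 (A[7]=8≤8), i→5 (A[5]=8≥8); i<j, swap → [8,6,6,6,7,8,7,8,8,8,8]
j→6, i→7; i≥j, return j=6. A = [8,6,6,6,7,8,7,8,8,8,8]

[8,6,6,6,7,8,7,8,8,8,8]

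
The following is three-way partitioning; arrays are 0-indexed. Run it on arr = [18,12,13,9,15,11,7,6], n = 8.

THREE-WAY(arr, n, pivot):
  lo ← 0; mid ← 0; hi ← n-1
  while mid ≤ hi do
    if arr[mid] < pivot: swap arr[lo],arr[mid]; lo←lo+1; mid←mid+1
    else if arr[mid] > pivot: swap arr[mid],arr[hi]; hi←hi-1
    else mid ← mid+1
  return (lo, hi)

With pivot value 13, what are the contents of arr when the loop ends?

[6,12,9,7,11,13,15,18]

pivot = 13; lo=0, mid=0, hi=7
arr[mid]=18>13: swap arr[0],arr[7]; hi=6 → [6,12,13,9,15,11,7,18]
arr[mid]=6<13: swap arr[0],arr[0]; lo=1,mid=1 → [6,12,13,9,15,11,7,18]
arr[mid]=12<13: swap arr[1],arr[1]; lo=2,mid=2 → [6,12,13,9,15,11,7,18]
arr[mid]=13=13: mid=3
arr[mid]=9<13: swap arr[2],arr[3]; lo=3,mid=4 → [6,12,9,13,15,11,7,18]
arr[mid]=15>13: swap arr[4],arr[6]; hi=5 → [6,12,9,13,7,11,15,18]
arr[mid]=7<13: swap arr[3],arr[4]; lo=4,mid=5 → [6,12,9,7,13,11,15,18]
arr[mid]=11<13: swap arr[4],arr[5]; lo=5,mid=6 → [6,12,9,7,11,13,15,18]
end: lo=5, hi=5; arr = [6,12,9,7,11,13,15,18]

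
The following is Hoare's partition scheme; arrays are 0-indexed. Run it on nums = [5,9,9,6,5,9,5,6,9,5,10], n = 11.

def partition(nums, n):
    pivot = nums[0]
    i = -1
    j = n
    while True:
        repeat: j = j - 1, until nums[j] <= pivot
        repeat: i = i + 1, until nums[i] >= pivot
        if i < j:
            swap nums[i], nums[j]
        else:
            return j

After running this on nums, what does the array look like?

[5,5,5,6,9,9,9,6,9,5,10]

pivot=5
j stops at 9 (5), i stops at 0 (5); swap ⇒ [5,9,9,6,5,9,5,6,9,5,10]
j stops at 6 (5), i stops at 1 (9); swap ⇒ [5,5,9,6,5,9,9,6,9,5,10]
j stops at 4 (5), i stops at 2 (9); swap ⇒ [5,5,5,6,9,9,9,6,9,5,10]
j stops at 2, i stops at 3; i≥j ⇒ return 2. nums=[5,5,5,6,9,9,9,6,9,5,10]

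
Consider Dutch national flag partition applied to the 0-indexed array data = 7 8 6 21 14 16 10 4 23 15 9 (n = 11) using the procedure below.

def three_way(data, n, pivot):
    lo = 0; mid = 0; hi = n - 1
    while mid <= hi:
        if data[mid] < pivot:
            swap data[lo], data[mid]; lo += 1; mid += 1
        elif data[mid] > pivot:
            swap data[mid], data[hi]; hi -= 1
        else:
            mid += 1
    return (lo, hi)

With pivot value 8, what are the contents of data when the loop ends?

pivot = 8; lo=0, mid=0, hi=10
data[mid]=7<8: swap data[0],data[0]; lo=1,mid=1 → 7 8 6 21 14 16 10 4 23 15 9
data[mid]=8=8: mid=2
data[mid]=6<8: swap data[1],data[2]; lo=2,mid=3 → 7 6 8 21 14 16 10 4 23 15 9
data[mid]=21>8: swap data[3],data[10]; hi=9 → 7 6 8 9 14 16 10 4 23 15 21
data[mid]=9>8: swap data[3],data[9]; hi=8 → 7 6 8 15 14 16 10 4 23 9 21
data[mid]=15>8: swap data[3],data[8]; hi=7 → 7 6 8 23 14 16 10 4 15 9 21
data[mid]=23>8: swap data[3],data[7]; hi=6 → 7 6 8 4 14 16 10 23 15 9 21
data[mid]=4<8: swap data[2],data[3]; lo=3,mid=4 → 7 6 4 8 14 16 10 23 15 9 21
data[mid]=14>8: swap data[4],data[6]; hi=5 → 7 6 4 8 10 16 14 23 15 9 21
data[mid]=10>8: swap data[4],data[5]; hi=4 → 7 6 4 8 16 10 14 23 15 9 21
data[mid]=16>8: swap data[4],data[4]; hi=3 → 7 6 4 8 16 10 14 23 15 9 21
end: lo=3, hi=3; data = 7 6 4 8 16 10 14 23 15 9 21

7 6 4 8 16 10 14 23 15 9 21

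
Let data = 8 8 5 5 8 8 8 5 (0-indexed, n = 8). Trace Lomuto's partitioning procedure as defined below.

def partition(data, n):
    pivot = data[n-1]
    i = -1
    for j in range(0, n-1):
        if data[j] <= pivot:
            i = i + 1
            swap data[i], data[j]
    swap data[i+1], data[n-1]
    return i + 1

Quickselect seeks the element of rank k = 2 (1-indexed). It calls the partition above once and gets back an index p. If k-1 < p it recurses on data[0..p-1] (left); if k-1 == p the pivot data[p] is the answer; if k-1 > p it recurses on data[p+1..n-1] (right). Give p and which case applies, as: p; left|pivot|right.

pivot=5, i=-1
j=0: 8>5, skip
j=1: 8>5, skip
j=2: 5≤5, i=0, swap(0,2) ⇒ 5 8 8 5 8 8 8 5
j=3: 5≤5, i=1, swap(1,3) ⇒ 5 5 8 8 8 8 8 5
j=4: 8>5, skip
j=5: 8>5, skip
j=6: 8>5, skip
swap(2,7) ⇒ 5 5 5 8 8 8 8 8; return 2
p = 2; k-1 = 1 < 2 ⇒ left

2; left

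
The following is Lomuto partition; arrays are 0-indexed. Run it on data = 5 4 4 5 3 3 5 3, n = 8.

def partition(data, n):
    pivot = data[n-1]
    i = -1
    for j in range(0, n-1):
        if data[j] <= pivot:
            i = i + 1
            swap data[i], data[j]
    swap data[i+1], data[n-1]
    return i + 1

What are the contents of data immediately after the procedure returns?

pivot = data[7] = 3; i = -1
j=0: data[0]=5 > 3 → no swap
j=1: data[1]=4 > 3 → no swap
j=2: data[2]=4 > 3 → no swap
j=3: data[3]=5 > 3 → no swap
j=4: data[4]=3 ≤ 3 → i=0, swap data[0],data[4] → 3 4 4 5 5 3 5 3
j=5: data[5]=3 ≤ 3 → i=1, swap data[1],data[5] → 3 3 4 5 5 4 5 3
j=6: data[6]=5 > 3 → no swap
final swap data[2],data[7] → 3 3 3 5 5 4 5 4; return 2

3 3 3 5 5 4 5 4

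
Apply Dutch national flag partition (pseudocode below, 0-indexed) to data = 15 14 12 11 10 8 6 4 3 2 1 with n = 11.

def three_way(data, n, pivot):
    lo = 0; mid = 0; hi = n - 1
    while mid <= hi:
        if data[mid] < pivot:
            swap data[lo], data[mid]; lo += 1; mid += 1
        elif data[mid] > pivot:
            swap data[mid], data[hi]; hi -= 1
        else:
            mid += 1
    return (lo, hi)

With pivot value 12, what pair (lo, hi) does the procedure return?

lo=0 mid=0 hi=10
15>12: swap(0,10), hi=9 ⇒ 1 14 12 11 10 8 6 4 3 2 15
1<12: swap(0,0), lo=1 mid=1 ⇒ 1 14 12 11 10 8 6 4 3 2 15
14>12: swap(1,9), hi=8 ⇒ 1 2 12 11 10 8 6 4 3 14 15
2<12: swap(1,1), lo=2 mid=2 ⇒ 1 2 12 11 10 8 6 4 3 14 15
12=12: mid=3
11<12: swap(2,3), lo=3 mid=4 ⇒ 1 2 11 12 10 8 6 4 3 14 15
10<12: swap(3,4), lo=4 mid=5 ⇒ 1 2 11 10 12 8 6 4 3 14 15
8<12: swap(4,5), lo=5 mid=6 ⇒ 1 2 11 10 8 12 6 4 3 14 15
6<12: swap(5,6), lo=6 mid=7 ⇒ 1 2 11 10 8 6 12 4 3 14 15
4<12: swap(6,7), lo=7 mid=8 ⇒ 1 2 11 10 8 6 4 12 3 14 15
3<12: swap(7,8), lo=8 mid=9 ⇒ 1 2 11 10 8 6 4 3 12 14 15
done. lo=8 hi=8; data=1 2 11 10 8 6 4 3 12 14 15

(8, 8)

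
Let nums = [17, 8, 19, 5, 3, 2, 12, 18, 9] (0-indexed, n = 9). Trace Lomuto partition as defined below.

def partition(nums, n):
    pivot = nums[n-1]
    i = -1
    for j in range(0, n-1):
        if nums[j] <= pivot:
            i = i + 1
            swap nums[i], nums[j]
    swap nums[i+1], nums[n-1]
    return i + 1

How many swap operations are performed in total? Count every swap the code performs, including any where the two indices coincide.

5

pivot = nums[8] = 9; i = -1
j=0: nums[0]=17 > 9 → no swap
j=1: nums[1]=8 ≤ 9 → i=0, swap nums[0],nums[1] → [8, 17, 19, 5, 3, 2, 12, 18, 9]
j=2: nums[2]=19 > 9 → no swap
j=3: nums[3]=5 ≤ 9 → i=1, swap nums[1],nums[3] → [8, 5, 19, 17, 3, 2, 12, 18, 9]
j=4: nums[4]=3 ≤ 9 → i=2, swap nums[2],nums[4] → [8, 5, 3, 17, 19, 2, 12, 18, 9]
j=5: nums[5]=2 ≤ 9 → i=3, swap nums[3],nums[5] → [8, 5, 3, 2, 19, 17, 12, 18, 9]
j=6: nums[6]=12 > 9 → no swap
j=7: nums[7]=18 > 9 → no swap
final swap nums[4],nums[8] → [8, 5, 3, 2, 9, 17, 12, 18, 19]; return 4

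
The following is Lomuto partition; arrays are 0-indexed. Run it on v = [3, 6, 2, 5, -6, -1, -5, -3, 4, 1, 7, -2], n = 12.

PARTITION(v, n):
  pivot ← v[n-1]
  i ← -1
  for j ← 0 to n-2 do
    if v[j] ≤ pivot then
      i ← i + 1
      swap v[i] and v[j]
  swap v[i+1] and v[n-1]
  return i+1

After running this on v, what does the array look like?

pivot=-2, i=-1
j=0: 3>-2, skip
j=1: 6>-2, skip
j=2: 2>-2, skip
j=3: 5>-2, skip
j=4: -6≤-2, i=0, swap(0,4) ⇒ [-6, 6, 2, 5, 3, -1, -5, -3, 4, 1, 7, -2]
j=5: -1>-2, skip
j=6: -5≤-2, i=1, swap(1,6) ⇒ [-6, -5, 2, 5, 3, -1, 6, -3, 4, 1, 7, -2]
j=7: -3≤-2, i=2, swap(2,7) ⇒ [-6, -5, -3, 5, 3, -1, 6, 2, 4, 1, 7, -2]
j=8: 4>-2, skip
j=9: 1>-2, skip
j=10: 7>-2, skip
swap(3,11) ⇒ [-6, -5, -3, -2, 3, -1, 6, 2, 4, 1, 7, 5]; return 3

[-6, -5, -3, -2, 3, -1, 6, 2, 4, 1, 7, 5]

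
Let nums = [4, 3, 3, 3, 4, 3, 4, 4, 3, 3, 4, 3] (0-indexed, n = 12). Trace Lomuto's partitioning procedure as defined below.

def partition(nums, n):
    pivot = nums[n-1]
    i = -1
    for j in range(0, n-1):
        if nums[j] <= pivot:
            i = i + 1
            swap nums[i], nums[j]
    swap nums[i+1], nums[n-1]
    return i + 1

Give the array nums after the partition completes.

[3, 3, 3, 3, 3, 3, 3, 4, 4, 4, 4, 4]

pivot = nums[11] = 3; i = -1
j=0: nums[0]=4 > 3 → no swap
j=1: nums[1]=3 ≤ 3 → i=0, swap nums[0],nums[1] → [3, 4, 3, 3, 4, 3, 4, 4, 3, 3, 4, 3]
j=2: nums[2]=3 ≤ 3 → i=1, swap nums[1],nums[2] → [3, 3, 4, 3, 4, 3, 4, 4, 3, 3, 4, 3]
j=3: nums[3]=3 ≤ 3 → i=2, swap nums[2],nums[3] → [3, 3, 3, 4, 4, 3, 4, 4, 3, 3, 4, 3]
j=4: nums[4]=4 > 3 → no swap
j=5: nums[5]=3 ≤ 3 → i=3, swap nums[3],nums[5] → [3, 3, 3, 3, 4, 4, 4, 4, 3, 3, 4, 3]
j=6: nums[6]=4 > 3 → no swap
j=7: nums[7]=4 > 3 → no swap
j=8: nums[8]=3 ≤ 3 → i=4, swap nums[4],nums[8] → [3, 3, 3, 3, 3, 4, 4, 4, 4, 3, 4, 3]
j=9: nums[9]=3 ≤ 3 → i=5, swap nums[5],nums[9] → [3, 3, 3, 3, 3, 3, 4, 4, 4, 4, 4, 3]
j=10: nums[10]=4 > 3 → no swap
final swap nums[6],nums[11] → [3, 3, 3, 3, 3, 3, 3, 4, 4, 4, 4, 4]; return 6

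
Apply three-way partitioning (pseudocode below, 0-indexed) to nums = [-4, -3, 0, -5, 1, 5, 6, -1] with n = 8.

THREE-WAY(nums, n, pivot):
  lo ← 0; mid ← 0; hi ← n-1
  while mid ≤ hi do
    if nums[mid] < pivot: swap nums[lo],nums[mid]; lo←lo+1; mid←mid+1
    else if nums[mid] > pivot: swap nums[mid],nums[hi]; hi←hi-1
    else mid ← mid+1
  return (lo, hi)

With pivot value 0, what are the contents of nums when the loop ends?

lo=0 mid=0 hi=7
-4<0: swap(0,0), lo=1 mid=1 ⇒ [-4, -3, 0, -5, 1, 5, 6, -1]
-3<0: swap(1,1), lo=2 mid=2 ⇒ [-4, -3, 0, -5, 1, 5, 6, -1]
0=0: mid=3
-5<0: swap(2,3), lo=3 mid=4 ⇒ [-4, -3, -5, 0, 1, 5, 6, -1]
1>0: swap(4,7), hi=6 ⇒ [-4, -3, -5, 0, -1, 5, 6, 1]
-1<0: swap(3,4), lo=4 mid=5 ⇒ [-4, -3, -5, -1, 0, 5, 6, 1]
5>0: swap(5,6), hi=5 ⇒ [-4, -3, -5, -1, 0, 6, 5, 1]
6>0: swap(5,5), hi=4 ⇒ [-4, -3, -5, -1, 0, 6, 5, 1]
done. lo=4 hi=4; nums=[-4, -3, -5, -1, 0, 6, 5, 1]

[-4, -3, -5, -1, 0, 6, 5, 1]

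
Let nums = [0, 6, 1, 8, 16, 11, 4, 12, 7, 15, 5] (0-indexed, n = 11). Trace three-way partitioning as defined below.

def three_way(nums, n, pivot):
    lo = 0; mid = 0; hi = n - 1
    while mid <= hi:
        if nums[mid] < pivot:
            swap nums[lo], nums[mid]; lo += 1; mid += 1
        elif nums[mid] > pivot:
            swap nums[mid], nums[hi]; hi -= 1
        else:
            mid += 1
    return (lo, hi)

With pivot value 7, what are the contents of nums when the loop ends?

pivot = 7; lo=0, mid=0, hi=10
nums[mid]=0<7: swap nums[0],nums[0]; lo=1,mid=1 → [0, 6, 1, 8, 16, 11, 4, 12, 7, 15, 5]
nums[mid]=6<7: swap nums[1],nums[1]; lo=2,mid=2 → [0, 6, 1, 8, 16, 11, 4, 12, 7, 15, 5]
nums[mid]=1<7: swap nums[2],nums[2]; lo=3,mid=3 → [0, 6, 1, 8, 16, 11, 4, 12, 7, 15, 5]
nums[mid]=8>7: swap nums[3],nums[10]; hi=9 → [0, 6, 1, 5, 16, 11, 4, 12, 7, 15, 8]
nums[mid]=5<7: swap nums[3],nums[3]; lo=4,mid=4 → [0, 6, 1, 5, 16, 11, 4, 12, 7, 15, 8]
nums[mid]=16>7: swap nums[4],nums[9]; hi=8 → [0, 6, 1, 5, 15, 11, 4, 12, 7, 16, 8]
nums[mid]=15>7: swap nums[4],nums[8]; hi=7 → [0, 6, 1, 5, 7, 11, 4, 12, 15, 16, 8]
nums[mid]=7=7: mid=5
nums[mid]=11>7: swap nums[5],nums[7]; hi=6 → [0, 6, 1, 5, 7, 12, 4, 11, 15, 16, 8]
nums[mid]=12>7: swap nums[5],nums[6]; hi=5 → [0, 6, 1, 5, 7, 4, 12, 11, 15, 16, 8]
nums[mid]=4<7: swap nums[4],nums[5]; lo=5,mid=6 → [0, 6, 1, 5, 4, 7, 12, 11, 15, 16, 8]
end: lo=5, hi=5; nums = [0, 6, 1, 5, 4, 7, 12, 11, 15, 16, 8]

[0, 6, 1, 5, 4, 7, 12, 11, 15, 16, 8]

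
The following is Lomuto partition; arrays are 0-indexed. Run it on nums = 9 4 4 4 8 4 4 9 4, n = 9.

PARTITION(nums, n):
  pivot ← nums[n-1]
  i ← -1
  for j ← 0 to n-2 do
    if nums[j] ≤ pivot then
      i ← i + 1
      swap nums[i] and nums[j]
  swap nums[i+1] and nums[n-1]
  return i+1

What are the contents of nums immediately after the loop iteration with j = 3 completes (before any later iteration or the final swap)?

pivot=4, i=-1
j=0: 9>4, skip
j=1: 4≤4, i=0, swap(0,1) ⇒ 4 9 4 4 8 4 4 9 4
j=2: 4≤4, i=1, swap(1,2) ⇒ 4 4 9 4 8 4 4 9 4
j=3: 4≤4, i=2, swap(2,3) ⇒ 4 4 4 9 8 4 4 9 4
(after j=3) nums = 4 4 4 9 8 4 4 9 4

4 4 4 9 8 4 4 9 4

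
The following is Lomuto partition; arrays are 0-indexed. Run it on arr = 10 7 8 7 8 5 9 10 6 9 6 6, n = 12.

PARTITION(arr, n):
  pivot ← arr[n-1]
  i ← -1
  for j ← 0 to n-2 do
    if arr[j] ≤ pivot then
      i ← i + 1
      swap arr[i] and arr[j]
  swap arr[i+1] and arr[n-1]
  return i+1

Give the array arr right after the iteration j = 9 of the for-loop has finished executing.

5 6 8 7 8 10 9 10 7 9 6 6

pivot=6, i=-1
j=0: 10>6, skip
j=1: 7>6, skip
j=2: 8>6, skip
j=3: 7>6, skip
j=4: 8>6, skip
j=5: 5≤6, i=0, swap(0,5) ⇒ 5 7 8 7 8 10 9 10 6 9 6 6
j=6: 9>6, skip
j=7: 10>6, skip
j=8: 6≤6, i=1, swap(1,8) ⇒ 5 6 8 7 8 10 9 10 7 9 6 6
j=9: 9>6, skip
(after j=9) arr = 5 6 8 7 8 10 9 10 7 9 6 6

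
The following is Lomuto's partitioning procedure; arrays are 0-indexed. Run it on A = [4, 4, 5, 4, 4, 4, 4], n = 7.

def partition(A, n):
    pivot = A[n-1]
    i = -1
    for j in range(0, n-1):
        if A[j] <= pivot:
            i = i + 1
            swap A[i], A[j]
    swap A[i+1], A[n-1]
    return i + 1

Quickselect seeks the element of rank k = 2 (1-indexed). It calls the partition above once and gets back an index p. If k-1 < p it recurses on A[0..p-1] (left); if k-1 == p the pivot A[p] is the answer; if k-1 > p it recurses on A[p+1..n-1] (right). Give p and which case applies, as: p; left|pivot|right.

pivot = A[6] = 4; i = -1
j=0: A[0]=4 ≤ 4 → i=0, swap A[0],A[0] (no change) → [4, 4, 5, 4, 4, 4, 4]
j=1: A[1]=4 ≤ 4 → i=1, swap A[1],A[1] (no change) → [4, 4, 5, 4, 4, 4, 4]
j=2: A[2]=5 > 4 → no swap
j=3: A[3]=4 ≤ 4 → i=2, swap A[2],A[3] → [4, 4, 4, 5, 4, 4, 4]
j=4: A[4]=4 ≤ 4 → i=3, swap A[3],A[4] → [4, 4, 4, 4, 5, 4, 4]
j=5: A[5]=4 ≤ 4 → i=4, swap A[4],A[5] → [4, 4, 4, 4, 4, 5, 4]
final swap A[5],A[6] → [4, 4, 4, 4, 4, 4, 5]; return 5
p = 5; k-1 = 1 < 5 ⇒ left

5; left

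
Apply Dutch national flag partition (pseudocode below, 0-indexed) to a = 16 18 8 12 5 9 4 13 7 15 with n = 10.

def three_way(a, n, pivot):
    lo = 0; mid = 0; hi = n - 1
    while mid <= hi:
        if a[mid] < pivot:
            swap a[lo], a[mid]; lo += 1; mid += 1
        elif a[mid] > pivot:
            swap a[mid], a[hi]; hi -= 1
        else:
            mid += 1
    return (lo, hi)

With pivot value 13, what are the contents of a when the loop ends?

pivot = 13; lo=0, mid=0, hi=9
a[mid]=16>13: swap a[0],a[9]; hi=8 → 15 18 8 12 5 9 4 13 7 16
a[mid]=15>13: swap a[0],a[8]; hi=7 → 7 18 8 12 5 9 4 13 15 16
a[mid]=7<13: swap a[0],a[0]; lo=1,mid=1 → 7 18 8 12 5 9 4 13 15 16
a[mid]=18>13: swap a[1],a[7]; hi=6 → 7 13 8 12 5 9 4 18 15 16
a[mid]=13=13: mid=2
a[mid]=8<13: swap a[1],a[2]; lo=2,mid=3 → 7 8 13 12 5 9 4 18 15 16
a[mid]=12<13: swap a[2],a[3]; lo=3,mid=4 → 7 8 12 13 5 9 4 18 15 16
a[mid]=5<13: swap a[3],a[4]; lo=4,mid=5 → 7 8 12 5 13 9 4 18 15 16
a[mid]=9<13: swap a[4],a[5]; lo=5,mid=6 → 7 8 12 5 9 13 4 18 15 16
a[mid]=4<13: swap a[5],a[6]; lo=6,mid=7 → 7 8 12 5 9 4 13 18 15 16
end: lo=6, hi=6; a = 7 8 12 5 9 4 13 18 15 16

7 8 12 5 9 4 13 18 15 16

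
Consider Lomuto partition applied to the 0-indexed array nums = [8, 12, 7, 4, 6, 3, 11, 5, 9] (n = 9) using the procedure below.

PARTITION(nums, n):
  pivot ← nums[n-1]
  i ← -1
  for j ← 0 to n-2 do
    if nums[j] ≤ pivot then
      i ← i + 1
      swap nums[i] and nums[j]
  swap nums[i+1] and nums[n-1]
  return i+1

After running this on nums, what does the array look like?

pivot = nums[8] = 9; i = -1
j=0: nums[0]=8 ≤ 9 → i=0, swap nums[0],nums[0] (no change) → [8, 12, 7, 4, 6, 3, 11, 5, 9]
j=1: nums[1]=12 > 9 → no swap
j=2: nums[2]=7 ≤ 9 → i=1, swap nums[1],nums[2] → [8, 7, 12, 4, 6, 3, 11, 5, 9]
j=3: nums[3]=4 ≤ 9 → i=2, swap nums[2],nums[3] → [8, 7, 4, 12, 6, 3, 11, 5, 9]
j=4: nums[4]=6 ≤ 9 → i=3, swap nums[3],nums[4] → [8, 7, 4, 6, 12, 3, 11, 5, 9]
j=5: nums[5]=3 ≤ 9 → i=4, swap nums[4],nums[5] → [8, 7, 4, 6, 3, 12, 11, 5, 9]
j=6: nums[6]=11 > 9 → no swap
j=7: nums[7]=5 ≤ 9 → i=5, swap nums[5],nums[7] → [8, 7, 4, 6, 3, 5, 11, 12, 9]
final swap nums[6],nums[8] → [8, 7, 4, 6, 3, 5, 9, 12, 11]; return 6

[8, 7, 4, 6, 3, 5, 9, 12, 11]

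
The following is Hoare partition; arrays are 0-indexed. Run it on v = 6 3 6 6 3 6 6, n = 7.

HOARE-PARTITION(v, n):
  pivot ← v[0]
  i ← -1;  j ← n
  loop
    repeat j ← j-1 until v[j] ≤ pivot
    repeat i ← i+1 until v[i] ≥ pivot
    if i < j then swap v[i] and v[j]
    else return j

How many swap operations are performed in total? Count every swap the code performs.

3

pivot=6
j stops at 6 (6), i stops at 0 (6); swap ⇒ 6 3 6 6 3 6 6
j stops at 5 (6), i stops at 2 (6); swap ⇒ 6 3 6 6 3 6 6
j stops at 4 (3), i stops at 3 (6); swap ⇒ 6 3 6 3 6 6 6
j stops at 3, i stops at 4; i≥j ⇒ return 3. v=6 3 6 3 6 6 6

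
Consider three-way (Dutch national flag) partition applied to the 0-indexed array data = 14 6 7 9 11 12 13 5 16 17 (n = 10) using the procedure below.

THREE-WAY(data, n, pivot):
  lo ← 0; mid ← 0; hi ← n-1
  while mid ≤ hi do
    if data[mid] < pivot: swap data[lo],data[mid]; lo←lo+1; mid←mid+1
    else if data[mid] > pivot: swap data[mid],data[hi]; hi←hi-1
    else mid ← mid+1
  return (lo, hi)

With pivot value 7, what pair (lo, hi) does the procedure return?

lo=0 mid=0 hi=9
14>7: swap(0,9), hi=8 ⇒ 17 6 7 9 11 12 13 5 16 14
17>7: swap(0,8), hi=7 ⇒ 16 6 7 9 11 12 13 5 17 14
16>7: swap(0,7), hi=6 ⇒ 5 6 7 9 11 12 13 16 17 14
5<7: swap(0,0), lo=1 mid=1 ⇒ 5 6 7 9 11 12 13 16 17 14
6<7: swap(1,1), lo=2 mid=2 ⇒ 5 6 7 9 11 12 13 16 17 14
7=7: mid=3
9>7: swap(3,6), hi=5 ⇒ 5 6 7 13 11 12 9 16 17 14
13>7: swap(3,5), hi=4 ⇒ 5 6 7 12 11 13 9 16 17 14
12>7: swap(3,4), hi=3 ⇒ 5 6 7 11 12 13 9 16 17 14
11>7: swap(3,3), hi=2 ⇒ 5 6 7 11 12 13 9 16 17 14
done. lo=2 hi=2; data=5 6 7 11 12 13 9 16 17 14

(2, 2)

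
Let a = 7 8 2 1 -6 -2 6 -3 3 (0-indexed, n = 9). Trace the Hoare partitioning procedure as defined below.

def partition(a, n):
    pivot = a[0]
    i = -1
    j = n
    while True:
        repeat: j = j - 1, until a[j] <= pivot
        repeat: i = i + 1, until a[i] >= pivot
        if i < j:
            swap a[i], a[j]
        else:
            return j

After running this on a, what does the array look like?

3 -3 2 1 -6 -2 6 8 7

pivot = a[0] = 7; i = -1, j = 9
j→8 (a[8]=3≤7), i→0 (a[0]=7≥7); i<j, swap → 3 8 2 1 -6 -2 6 -3 7
j→7 (a[7]=-3≤7), i→1 (a[1]=8≥7); i<j, swap → 3 -3 2 1 -6 -2 6 8 7
j→6, i→7; i≥j, return j=6. a = 3 -3 2 1 -6 -2 6 8 7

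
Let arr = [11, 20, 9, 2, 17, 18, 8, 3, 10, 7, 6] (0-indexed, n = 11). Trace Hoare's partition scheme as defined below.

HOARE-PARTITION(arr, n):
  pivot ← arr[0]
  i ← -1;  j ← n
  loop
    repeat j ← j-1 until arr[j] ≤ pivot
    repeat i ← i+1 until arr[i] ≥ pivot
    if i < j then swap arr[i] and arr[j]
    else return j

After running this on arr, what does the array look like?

[6, 7, 9, 2, 10, 3, 8, 18, 17, 20, 11]

pivot=11
j stops at 10 (6), i stops at 0 (11); swap ⇒ [6, 20, 9, 2, 17, 18, 8, 3, 10, 7, 11]
j stops at 9 (7), i stops at 1 (20); swap ⇒ [6, 7, 9, 2, 17, 18, 8, 3, 10, 20, 11]
j stops at 8 (10), i stops at 4 (17); swap ⇒ [6, 7, 9, 2, 10, 18, 8, 3, 17, 20, 11]
j stops at 7 (3), i stops at 5 (18); swap ⇒ [6, 7, 9, 2, 10, 3, 8, 18, 17, 20, 11]
j stops at 6, i stops at 7; i≥j ⇒ return 6. arr=[6, 7, 9, 2, 10, 3, 8, 18, 17, 20, 11]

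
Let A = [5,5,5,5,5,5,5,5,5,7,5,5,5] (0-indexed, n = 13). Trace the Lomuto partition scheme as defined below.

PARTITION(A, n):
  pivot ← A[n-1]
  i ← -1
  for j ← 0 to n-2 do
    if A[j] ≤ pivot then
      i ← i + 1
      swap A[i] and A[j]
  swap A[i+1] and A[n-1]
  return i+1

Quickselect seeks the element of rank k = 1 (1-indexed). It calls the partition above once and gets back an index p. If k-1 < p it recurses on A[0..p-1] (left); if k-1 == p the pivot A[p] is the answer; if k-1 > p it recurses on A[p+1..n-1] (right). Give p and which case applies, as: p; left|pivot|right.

pivot = A[12] = 5; i = -1
j=0: A[0]=5 ≤ 5 → i=0, swap A[0],A[0] (no change) → [5,5,5,5,5,5,5,5,5,7,5,5,5]
j=1: A[1]=5 ≤ 5 → i=1, swap A[1],A[1] (no change) → [5,5,5,5,5,5,5,5,5,7,5,5,5]
j=2: A[2]=5 ≤ 5 → i=2, swap A[2],A[2] (no change) → [5,5,5,5,5,5,5,5,5,7,5,5,5]
j=3: A[3]=5 ≤ 5 → i=3, swap A[3],A[3] (no change) → [5,5,5,5,5,5,5,5,5,7,5,5,5]
j=4: A[4]=5 ≤ 5 → i=4, swap A[4],A[4] (no change) → [5,5,5,5,5,5,5,5,5,7,5,5,5]
j=5: A[5]=5 ≤ 5 → i=5, swap A[5],A[5] (no change) → [5,5,5,5,5,5,5,5,5,7,5,5,5]
j=6: A[6]=5 ≤ 5 → i=6, swap A[6],A[6] (no change) → [5,5,5,5,5,5,5,5,5,7,5,5,5]
j=7: A[7]=5 ≤ 5 → i=7, swap A[7],A[7] (no change) → [5,5,5,5,5,5,5,5,5,7,5,5,5]
j=8: A[8]=5 ≤ 5 → i=8, swap A[8],A[8] (no change) → [5,5,5,5,5,5,5,5,5,7,5,5,5]
j=9: A[9]=7 > 5 → no swap
j=10: A[10]=5 ≤ 5 → i=9, swap A[9],A[10] → [5,5,5,5,5,5,5,5,5,5,7,5,5]
j=11: A[11]=5 ≤ 5 → i=10, swap A[10],A[11] → [5,5,5,5,5,5,5,5,5,5,5,7,5]
final swap A[11],A[12] → [5,5,5,5,5,5,5,5,5,5,5,5,7]; return 11
p = 11; k-1 = 0 < 11 ⇒ left

11; left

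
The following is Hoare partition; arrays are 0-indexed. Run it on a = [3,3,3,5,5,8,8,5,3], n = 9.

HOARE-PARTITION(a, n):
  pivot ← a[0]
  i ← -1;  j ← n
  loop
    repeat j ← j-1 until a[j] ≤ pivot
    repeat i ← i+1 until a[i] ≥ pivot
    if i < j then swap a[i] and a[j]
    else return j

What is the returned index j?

pivot=3
j stops at 8 (3), i stops at 0 (3); swap ⇒ [3,3,3,5,5,8,8,5,3]
j stops at 2 (3), i stops at 1 (3); swap ⇒ [3,3,3,5,5,8,8,5,3]
j stops at 1, i stops at 2; i≥j ⇒ return 1. a=[3,3,3,5,5,8,8,5,3]

1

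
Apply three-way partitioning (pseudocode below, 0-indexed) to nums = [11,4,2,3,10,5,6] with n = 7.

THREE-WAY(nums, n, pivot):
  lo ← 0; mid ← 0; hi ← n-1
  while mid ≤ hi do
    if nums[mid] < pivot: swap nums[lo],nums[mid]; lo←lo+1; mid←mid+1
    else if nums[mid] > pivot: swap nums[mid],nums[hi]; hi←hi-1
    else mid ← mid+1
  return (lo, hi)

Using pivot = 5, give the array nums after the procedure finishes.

pivot = 5; lo=0, mid=0, hi=6
nums[mid]=11>5: swap nums[0],nums[6]; hi=5 → [6,4,2,3,10,5,11]
nums[mid]=6>5: swap nums[0],nums[5]; hi=4 → [5,4,2,3,10,6,11]
nums[mid]=5=5: mid=1
nums[mid]=4<5: swap nums[0],nums[1]; lo=1,mid=2 → [4,5,2,3,10,6,11]
nums[mid]=2<5: swap nums[1],nums[2]; lo=2,mid=3 → [4,2,5,3,10,6,11]
nums[mid]=3<5: swap nums[2],nums[3]; lo=3,mid=4 → [4,2,3,5,10,6,11]
nums[mid]=10>5: swap nums[4],nums[4]; hi=3 → [4,2,3,5,10,6,11]
end: lo=3, hi=3; nums = [4,2,3,5,10,6,11]

[4,2,3,5,10,6,11]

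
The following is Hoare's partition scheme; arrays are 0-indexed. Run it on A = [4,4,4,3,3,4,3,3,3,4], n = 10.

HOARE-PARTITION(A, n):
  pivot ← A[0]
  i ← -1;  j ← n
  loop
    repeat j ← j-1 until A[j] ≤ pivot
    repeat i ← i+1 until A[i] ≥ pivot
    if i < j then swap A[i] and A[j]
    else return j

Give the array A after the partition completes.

[4,3,3,3,3,3,4,4,4,4]

pivot = A[0] = 4; i = -1, j = 10
j→9 (A[9]=4≤4), i→0 (A[0]=4≥4); i<j, swap → [4,4,4,3,3,4,3,3,3,4]
j→8 (A[8]=3≤4), i→1 (A[1]=4≥4); i<j, swap → [4,3,4,3,3,4,3,3,4,4]
j→7 (A[7]=3≤4), i→2 (A[2]=4≥4); i<j, swap → [4,3,3,3,3,4,3,4,4,4]
j→6 (A[6]=3≤4), i→5 (A[5]=4≥4); i<j, swap → [4,3,3,3,3,3,4,4,4,4]
j→5, i→6; i≥j, return j=5. A = [4,3,3,3,3,3,4,4,4,4]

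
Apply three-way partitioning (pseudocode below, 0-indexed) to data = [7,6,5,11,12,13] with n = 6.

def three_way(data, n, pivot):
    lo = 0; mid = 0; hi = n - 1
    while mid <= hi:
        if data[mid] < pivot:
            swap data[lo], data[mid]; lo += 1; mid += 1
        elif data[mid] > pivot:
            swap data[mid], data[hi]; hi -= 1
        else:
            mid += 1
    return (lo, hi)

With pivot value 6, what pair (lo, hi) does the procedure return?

(1, 1)

lo=0 mid=0 hi=5
7>6: swap(0,5), hi=4 ⇒ [13,6,5,11,12,7]
13>6: swap(0,4), hi=3 ⇒ [12,6,5,11,13,7]
12>6: swap(0,3), hi=2 ⇒ [11,6,5,12,13,7]
11>6: swap(0,2), hi=1 ⇒ [5,6,11,12,13,7]
5<6: swap(0,0), lo=1 mid=1 ⇒ [5,6,11,12,13,7]
6=6: mid=2
done. lo=1 hi=1; data=[5,6,11,12,13,7]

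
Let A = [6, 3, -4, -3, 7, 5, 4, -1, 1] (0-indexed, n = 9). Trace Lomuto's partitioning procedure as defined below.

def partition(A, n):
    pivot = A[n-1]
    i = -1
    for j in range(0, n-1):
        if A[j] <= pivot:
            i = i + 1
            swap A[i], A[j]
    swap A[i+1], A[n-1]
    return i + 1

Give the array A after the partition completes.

[-4, -3, -1, 1, 7, 5, 4, 6, 3]

pivot = A[8] = 1; i = -1
j=0: A[0]=6 > 1 → no swap
j=1: A[1]=3 > 1 → no swap
j=2: A[2]=-4 ≤ 1 → i=0, swap A[0],A[2] → [-4, 3, 6, -3, 7, 5, 4, -1, 1]
j=3: A[3]=-3 ≤ 1 → i=1, swap A[1],A[3] → [-4, -3, 6, 3, 7, 5, 4, -1, 1]
j=4: A[4]=7 > 1 → no swap
j=5: A[5]=5 > 1 → no swap
j=6: A[6]=4 > 1 → no swap
j=7: A[7]=-1 ≤ 1 → i=2, swap A[2],A[7] → [-4, -3, -1, 3, 7, 5, 4, 6, 1]
final swap A[3],A[8] → [-4, -3, -1, 1, 7, 5, 4, 6, 3]; return 3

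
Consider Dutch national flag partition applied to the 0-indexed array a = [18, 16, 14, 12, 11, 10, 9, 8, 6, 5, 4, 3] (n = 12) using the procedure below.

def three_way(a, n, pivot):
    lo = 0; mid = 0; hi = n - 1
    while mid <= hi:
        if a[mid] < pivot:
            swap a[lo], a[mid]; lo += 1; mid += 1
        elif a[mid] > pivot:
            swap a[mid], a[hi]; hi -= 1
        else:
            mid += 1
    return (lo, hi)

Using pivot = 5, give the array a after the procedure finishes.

[3, 4, 5, 11, 10, 9, 8, 6, 12, 14, 16, 18]

pivot = 5; lo=0, mid=0, hi=11
a[mid]=18>5: swap a[0],a[11]; hi=10 → [3, 16, 14, 12, 11, 10, 9, 8, 6, 5, 4, 18]
a[mid]=3<5: swap a[0],a[0]; lo=1,mid=1 → [3, 16, 14, 12, 11, 10, 9, 8, 6, 5, 4, 18]
a[mid]=16>5: swap a[1],a[10]; hi=9 → [3, 4, 14, 12, 11, 10, 9, 8, 6, 5, 16, 18]
a[mid]=4<5: swap a[1],a[1]; lo=2,mid=2 → [3, 4, 14, 12, 11, 10, 9, 8, 6, 5, 16, 18]
a[mid]=14>5: swap a[2],a[9]; hi=8 → [3, 4, 5, 12, 11, 10, 9, 8, 6, 14, 16, 18]
a[mid]=5=5: mid=3
a[mid]=12>5: swap a[3],a[8]; hi=7 → [3, 4, 5, 6, 11, 10, 9, 8, 12, 14, 16, 18]
a[mid]=6>5: swap a[3],a[7]; hi=6 → [3, 4, 5, 8, 11, 10, 9, 6, 12, 14, 16, 18]
a[mid]=8>5: swap a[3],a[6]; hi=5 → [3, 4, 5, 9, 11, 10, 8, 6, 12, 14, 16, 18]
a[mid]=9>5: swap a[3],a[5]; hi=4 → [3, 4, 5, 10, 11, 9, 8, 6, 12, 14, 16, 18]
a[mid]=10>5: swap a[3],a[4]; hi=3 → [3, 4, 5, 11, 10, 9, 8, 6, 12, 14, 16, 18]
a[mid]=11>5: swap a[3],a[3]; hi=2 → [3, 4, 5, 11, 10, 9, 8, 6, 12, 14, 16, 18]
end: lo=2, hi=2; a = [3, 4, 5, 11, 10, 9, 8, 6, 12, 14, 16, 18]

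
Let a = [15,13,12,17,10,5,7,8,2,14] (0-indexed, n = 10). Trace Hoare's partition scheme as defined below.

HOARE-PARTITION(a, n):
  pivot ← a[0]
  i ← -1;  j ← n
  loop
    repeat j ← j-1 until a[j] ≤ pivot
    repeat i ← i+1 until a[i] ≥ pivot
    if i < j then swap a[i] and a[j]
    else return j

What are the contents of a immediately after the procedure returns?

pivot = a[0] = 15; i = -1, j = 10
j→9 (a[9]=14≤15), i→0 (a[0]=15≥15); i<j, swap → [14,13,12,17,10,5,7,8,2,15]
j→8 (a[8]=2≤15), i→3 (a[3]=17≥15); i<j, swap → [14,13,12,2,10,5,7,8,17,15]
j→7, i→8; i≥j, return j=7. a = [14,13,12,2,10,5,7,8,17,15]

[14,13,12,2,10,5,7,8,17,15]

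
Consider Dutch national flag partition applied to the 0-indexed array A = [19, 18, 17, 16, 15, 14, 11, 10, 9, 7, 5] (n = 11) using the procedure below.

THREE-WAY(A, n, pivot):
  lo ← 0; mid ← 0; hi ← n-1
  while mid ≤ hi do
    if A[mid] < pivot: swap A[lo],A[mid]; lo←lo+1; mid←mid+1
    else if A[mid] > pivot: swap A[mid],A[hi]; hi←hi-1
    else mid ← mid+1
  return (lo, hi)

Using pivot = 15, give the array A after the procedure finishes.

[5, 7, 9, 10, 14, 11, 15, 16, 17, 18, 19]

lo=0 mid=0 hi=10
19>15: swap(0,10), hi=9 ⇒ [5, 18, 17, 16, 15, 14, 11, 10, 9, 7, 19]
5<15: swap(0,0), lo=1 mid=1 ⇒ [5, 18, 17, 16, 15, 14, 11, 10, 9, 7, 19]
18>15: swap(1,9), hi=8 ⇒ [5, 7, 17, 16, 15, 14, 11, 10, 9, 18, 19]
7<15: swap(1,1), lo=2 mid=2 ⇒ [5, 7, 17, 16, 15, 14, 11, 10, 9, 18, 19]
17>15: swap(2,8), hi=7 ⇒ [5, 7, 9, 16, 15, 14, 11, 10, 17, 18, 19]
9<15: swap(2,2), lo=3 mid=3 ⇒ [5, 7, 9, 16, 15, 14, 11, 10, 17, 18, 19]
16>15: swap(3,7), hi=6 ⇒ [5, 7, 9, 10, 15, 14, 11, 16, 17, 18, 19]
10<15: swap(3,3), lo=4 mid=4 ⇒ [5, 7, 9, 10, 15, 14, 11, 16, 17, 18, 19]
15=15: mid=5
14<15: swap(4,5), lo=5 mid=6 ⇒ [5, 7, 9, 10, 14, 15, 11, 16, 17, 18, 19]
11<15: swap(5,6), lo=6 mid=7 ⇒ [5, 7, 9, 10, 14, 11, 15, 16, 17, 18, 19]
done. lo=6 hi=6; A=[5, 7, 9, 10, 14, 11, 15, 16, 17, 18, 19]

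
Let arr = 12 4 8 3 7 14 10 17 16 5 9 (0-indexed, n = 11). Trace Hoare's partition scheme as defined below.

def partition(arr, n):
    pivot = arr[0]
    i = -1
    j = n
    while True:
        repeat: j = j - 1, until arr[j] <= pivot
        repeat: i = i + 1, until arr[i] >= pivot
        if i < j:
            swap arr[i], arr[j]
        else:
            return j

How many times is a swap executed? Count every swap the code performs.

pivot = arr[0] = 12; i = -1, j = 11
j→10 (arr[10]=9≤12), i→0 (arr[0]=12≥12); i<j, swap → 9 4 8 3 7 14 10 17 16 5 12
j→9 (arr[9]=5≤12), i→5 (arr[5]=14≥12); i<j, swap → 9 4 8 3 7 5 10 17 16 14 12
j→6, i→7; i≥j, return j=6. arr = 9 4 8 3 7 5 10 17 16 14 12

2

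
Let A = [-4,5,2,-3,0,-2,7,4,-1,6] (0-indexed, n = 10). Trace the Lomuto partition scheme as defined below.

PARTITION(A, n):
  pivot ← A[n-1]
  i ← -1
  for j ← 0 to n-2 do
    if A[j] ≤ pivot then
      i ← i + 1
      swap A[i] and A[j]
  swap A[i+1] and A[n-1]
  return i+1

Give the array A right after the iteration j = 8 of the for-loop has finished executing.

[-4,5,2,-3,0,-2,4,-1,7,6]

pivot = A[9] = 6; i = -1
j=0: A[0]=-4 ≤ 6 → i=0, swap A[0],A[0] (no change) → [-4,5,2,-3,0,-2,7,4,-1,6]
j=1: A[1]=5 ≤ 6 → i=1, swap A[1],A[1] (no change) → [-4,5,2,-3,0,-2,7,4,-1,6]
j=2: A[2]=2 ≤ 6 → i=2, swap A[2],A[2] (no change) → [-4,5,2,-3,0,-2,7,4,-1,6]
j=3: A[3]=-3 ≤ 6 → i=3, swap A[3],A[3] (no change) → [-4,5,2,-3,0,-2,7,4,-1,6]
j=4: A[4]=0 ≤ 6 → i=4, swap A[4],A[4] (no change) → [-4,5,2,-3,0,-2,7,4,-1,6]
j=5: A[5]=-2 ≤ 6 → i=5, swap A[5],A[5] (no change) → [-4,5,2,-3,0,-2,7,4,-1,6]
j=6: A[6]=7 > 6 → no swap
j=7: A[7]=4 ≤ 6 → i=6, swap A[6],A[7] → [-4,5,2,-3,0,-2,4,7,-1,6]
j=8: A[8]=-1 ≤ 6 → i=7, swap A[7],A[8] → [-4,5,2,-3,0,-2,4,-1,7,6]
(after j=8) A = [-4,5,2,-3,0,-2,4,-1,7,6]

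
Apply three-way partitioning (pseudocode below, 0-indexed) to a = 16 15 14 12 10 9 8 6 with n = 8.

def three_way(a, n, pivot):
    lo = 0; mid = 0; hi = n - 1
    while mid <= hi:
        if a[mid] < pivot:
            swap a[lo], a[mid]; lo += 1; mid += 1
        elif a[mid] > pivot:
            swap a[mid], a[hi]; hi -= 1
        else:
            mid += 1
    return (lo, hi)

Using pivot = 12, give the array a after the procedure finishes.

6 8 9 10 12 14 15 16

pivot = 12; lo=0, mid=0, hi=7
a[mid]=16>12: swap a[0],a[7]; hi=6 → 6 15 14 12 10 9 8 16
a[mid]=6<12: swap a[0],a[0]; lo=1,mid=1 → 6 15 14 12 10 9 8 16
a[mid]=15>12: swap a[1],a[6]; hi=5 → 6 8 14 12 10 9 15 16
a[mid]=8<12: swap a[1],a[1]; lo=2,mid=2 → 6 8 14 12 10 9 15 16
a[mid]=14>12: swap a[2],a[5]; hi=4 → 6 8 9 12 10 14 15 16
a[mid]=9<12: swap a[2],a[2]; lo=3,mid=3 → 6 8 9 12 10 14 15 16
a[mid]=12=12: mid=4
a[mid]=10<12: swap a[3],a[4]; lo=4,mid=5 → 6 8 9 10 12 14 15 16
end: lo=4, hi=4; a = 6 8 9 10 12 14 15 16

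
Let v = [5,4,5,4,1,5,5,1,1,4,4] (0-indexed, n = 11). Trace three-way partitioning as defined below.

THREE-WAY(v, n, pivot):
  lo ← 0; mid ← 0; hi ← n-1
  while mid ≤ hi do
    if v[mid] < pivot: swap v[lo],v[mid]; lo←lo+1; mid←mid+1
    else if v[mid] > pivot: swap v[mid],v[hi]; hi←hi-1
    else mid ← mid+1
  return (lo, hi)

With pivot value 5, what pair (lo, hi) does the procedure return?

(7, 10)

pivot = 5; lo=0, mid=0, hi=10
v[mid]=5=5: mid=1
v[mid]=4<5: swap v[0],v[1]; lo=1,mid=2 → [4,5,5,4,1,5,5,1,1,4,4]
v[mid]=5=5: mid=3
v[mid]=4<5: swap v[1],v[3]; lo=2,mid=4 → [4,4,5,5,1,5,5,1,1,4,4]
v[mid]=1<5: swap v[2],v[4]; lo=3,mid=5 → [4,4,1,5,5,5,5,1,1,4,4]
v[mid]=5=5: mid=6
v[mid]=5=5: mid=7
v[mid]=1<5: swap v[3],v[7]; lo=4,mid=8 → [4,4,1,1,5,5,5,5,1,4,4]
v[mid]=1<5: swap v[4],v[8]; lo=5,mid=9 → [4,4,1,1,1,5,5,5,5,4,4]
v[mid]=4<5: swap v[5],v[9]; lo=6,mid=10 → [4,4,1,1,1,4,5,5,5,5,4]
v[mid]=4<5: swap v[6],v[10]; lo=7,mid=11 → [4,4,1,1,1,4,4,5,5,5,5]
end: lo=7, hi=10; v = [4,4,1,1,1,4,4,5,5,5,5]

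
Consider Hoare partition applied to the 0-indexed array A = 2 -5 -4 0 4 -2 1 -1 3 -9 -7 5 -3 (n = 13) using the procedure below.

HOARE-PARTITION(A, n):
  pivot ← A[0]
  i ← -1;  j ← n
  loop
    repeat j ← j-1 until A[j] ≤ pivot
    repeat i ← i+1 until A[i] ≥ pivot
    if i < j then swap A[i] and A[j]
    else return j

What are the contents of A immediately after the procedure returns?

pivot = A[0] = 2; i = -1, j = 13
j→12 (A[12]=-3≤2), i→0 (A[0]=2≥2); i<j, swap → -3 -5 -4 0 4 -2 1 -1 3 -9 -7 5 2
j→10 (A[10]=-7≤2), i→4 (A[4]=4≥2); i<j, swap → -3 -5 -4 0 -7 -2 1 -1 3 -9 4 5 2
j→9 (A[9]=-9≤2), i→8 (A[8]=3≥2); i<j, swap → -3 -5 -4 0 -7 -2 1 -1 -9 3 4 5 2
j→8, i→9; i≥j, return j=8. A = -3 -5 -4 0 -7 -2 1 -1 -9 3 4 5 2

-3 -5 -4 0 -7 -2 1 -1 -9 3 4 5 2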